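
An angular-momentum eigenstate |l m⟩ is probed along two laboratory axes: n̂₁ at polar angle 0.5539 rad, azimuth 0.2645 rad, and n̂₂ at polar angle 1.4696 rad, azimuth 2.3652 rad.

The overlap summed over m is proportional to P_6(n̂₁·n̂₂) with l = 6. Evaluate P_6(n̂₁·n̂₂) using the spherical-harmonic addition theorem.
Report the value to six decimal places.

Addition theorem: P_6(cos γ) = (4π/13) Σ_m Y*_{lm}(Ω₁) Y_{lm}(Ω₂), m = −6…6:
  m=-6: -0.000166+0.010231i × -0.025299-0.467760i = +0.004790-0.000181i  (running Σ = +0.004790-0.000181i)
  m=-5: +0.014084+0.055554i × +0.121642+0.111153i = -0.004462+0.008323i  (running Σ = +0.000328+0.008142i)
  m=-4: +0.093219+0.165564i × +0.310094-0.011175i = +0.030757+0.050299i  (running Σ = +0.031085+0.058441i)
  m=-3: +0.280280+0.284859i × -0.128697+0.135846i = -0.074768+0.001414i  (running Σ = -0.043683+0.059855i)
  m=-2: +0.408080+0.238553i × +0.004759+0.264216i = -0.061087+0.108957i  (running Σ = -0.104771+0.168812i)
  m=-1: +0.100624+0.027254i × -0.138763-0.136286i = -0.010249-0.017495i  (running Σ = -0.115019+0.151316i)
  m=0: -0.409282-0.000000i × -0.251795+0.000000i = +0.103055+0.000000i  (running Σ = -0.011964+0.151316i)
  m=1: -0.100624+0.027254i × +0.138763-0.136286i = -0.010249+0.017495i  (running Σ = -0.022213+0.168812i)
  m=2: +0.408080-0.238553i × +0.004759-0.264216i = -0.061087-0.108957i  (running Σ = -0.083300+0.059855i)
  m=3: -0.280280+0.284859i × +0.128697+0.135846i = -0.074768-0.001414i  (running Σ = -0.158068+0.058441i)
  m=4: +0.093219-0.165564i × +0.310094+0.011175i = +0.030757-0.050299i  (running Σ = -0.127312+0.008142i)
  m=5: -0.014084+0.055554i × -0.121642+0.111153i = -0.004462-0.008323i  (running Σ = -0.131773-0.000181i)
  m=6: -0.000166-0.010231i × -0.025299+0.467760i = +0.004790+0.000181i  (running Σ = -0.126983+0.000000i)
Σ over m = -0.126983+0.000000i; ×(4π/13) → -0.122748+0.000000i. Real part: -0.122748

-0.122748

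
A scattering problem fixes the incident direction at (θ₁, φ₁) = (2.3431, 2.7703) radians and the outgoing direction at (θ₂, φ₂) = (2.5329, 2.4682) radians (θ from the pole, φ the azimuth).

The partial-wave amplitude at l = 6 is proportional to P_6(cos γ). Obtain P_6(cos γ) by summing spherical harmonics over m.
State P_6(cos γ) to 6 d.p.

0.363429

Addition theorem: P_6(cos γ) = (4π/13) Σ_m Y*_{lm}(Ω₁) Y_{lm}(Ω₂), m = −6…6:
  [-6]  conj(Y_{6,-6})(Ω₁) = -0.03985 - 0.05167j ; Y_{6,-6}(Ω₂) = -0.01051 - 0.01321j ; Δ = -0.00026 + 0.00107j
  [-5]  conj(Y_{6,-5})(Ω₁) = -0.06205 - 0.21128j ; Y_{6,-5}(Ω₂) = -0.08179 - 0.01875j ; Δ = 0.00111 + 0.01844j
  [-4]  conj(Y_{6,-4})(Ω₁) = 0.03499 - 0.40765j ; Y_{6,-4}(Ω₂) = -0.22012 + 0.10579j ; Δ = 0.03542 + 0.09343j
  [-3]  conj(Y_{6,-3})(Ω₁) = 0.17364 - 0.35320j ; Y_{6,-3}(Ω₂) = -0.19111 + 0.39626j ; Δ = 0.10677 + 0.13631j
  [-2]  conj(Y_{6,-2})(Ω₁) = 0.00730 - 0.00670j ; Y_{6,-2}(Ω₂) = 0.09069 + 0.39806j ; Δ = 0.00333 + 0.00230j
  [-1]  conj(Y_{6,-1})(Ω₁) = -0.34225 + 0.13326j ; Y_{6,-1}(Ω₂) = -0.03665 - 0.02924j ; Δ = 0.01644 + 0.00512j
  [+0]  conj(Y_{6,0})(Ω₁) = -0.12008 + 0.00000j ; Y_{6,0}(Ω₂) = -0.41919 + 0.00000j ; Δ = 0.05034 + 0.00000j
  [+1]  conj(Y_{6,1})(Ω₁) = 0.34225 + 0.13326j ; Y_{6,1}(Ω₂) = 0.03665 - 0.02924j ; Δ = 0.01644 - 0.00512j
  [+2]  conj(Y_{6,2})(Ω₁) = 0.00730 + 0.00670j ; Y_{6,2}(Ω₂) = 0.09069 - 0.39806j ; Δ = 0.00333 - 0.00230j
  [+3]  conj(Y_{6,3})(Ω₁) = -0.17364 - 0.35320j ; Y_{6,3}(Ω₂) = 0.19111 + 0.39626j ; Δ = 0.10677 - 0.13631j
  [+4]  conj(Y_{6,4})(Ω₁) = 0.03499 + 0.40765j ; Y_{6,4}(Ω₂) = -0.22012 - 0.10579j ; Δ = 0.03542 - 0.09343j
  [+5]  conj(Y_{6,5})(Ω₁) = 0.06205 - 0.21128j ; Y_{6,5}(Ω₂) = 0.08179 - 0.01875j ; Δ = 0.00111 - 0.01844j
  [+6]  conj(Y_{6,6})(Ω₁) = -0.03985 + 0.05167j ; Y_{6,6}(Ω₂) = -0.01051 + 0.01321j ; Δ = -0.00026 - 0.00107j
Σ over m = 0.37597 + 0.00000j; ×(4π/13) → 0.36343 + 0.00000j. Real part: 0.363429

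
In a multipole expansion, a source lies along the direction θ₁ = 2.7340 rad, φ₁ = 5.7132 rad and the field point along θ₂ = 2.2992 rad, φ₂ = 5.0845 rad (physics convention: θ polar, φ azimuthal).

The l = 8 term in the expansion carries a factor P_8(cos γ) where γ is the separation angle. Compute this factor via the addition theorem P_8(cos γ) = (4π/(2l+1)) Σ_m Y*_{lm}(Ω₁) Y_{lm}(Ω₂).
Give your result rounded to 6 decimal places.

-0.272839

Term-by-term m-sum for l=8 (normalisation 4π/17 = 0.739198):
  term(m=-8) = (0.000005, -0.000015)   from Y*(Ω₁)=(-0.000048, 0.000311), Y(Ω₂)=(-0.048896, -0.008127)
  term(m=-7) = (-0.000158, -0.000490)   from Y*(Ω₁)=(0.001925, -0.002184), Y(Ω₂)=(0.090448, -0.151985)
  term(m=-6) = (-0.005041, -0.003680)   from Y*(Ω₁)=(-0.016349, 0.004672), Y(Ω₂)=(0.225597, 0.289559)
  term(m=-5) = (-0.032187, -0.000061)   from Y*(Ω₁)=(0.067483, 0.020260), Y(Ω₂)=(-0.437783, 0.130525)
  term(m=-4) = (-0.040201, 0.029114)   from Y*(Ω₁)=(-0.137410, -0.160143), Y(Ω₂)=(0.019350, -0.234429)
  term(m=-3) = (0.028403, -0.087078)   from Y*(Ω₁)=(0.060915, 0.434907), Y(Ω₂)=(-0.187397, -0.091557)
  term(m=-2) = (-0.061326, -0.189232)   from Y*(Ω₁)=(0.229683, -0.499722), Y(Ω₂)=(0.266063, -0.245007)
  term(m=-1) = (0.007127, 0.005182)   from Y*(Ω₁)=(-0.153697, 0.098512), Y(Ω₂)=(-0.017550, -0.044965)
  term(m=+0) = (-0.162347, -0.000000)   from Y*(Ω₁)=(-0.442629, -0.000000), Y(Ω₂)=(0.366778, 0.000000)
  term(m=+1) = (0.007127, -0.005182)   from Y*(Ω₁)=(0.153697, 0.098512), Y(Ω₂)=(0.017550, -0.044965)
  term(m=+2) = (-0.061326, 0.189232)   from Y*(Ω₁)=(0.229683, 0.499722), Y(Ω₂)=(0.266063, 0.245007)
  term(m=+3) = (0.028403, 0.087078)   from Y*(Ω₁)=(-0.060915, 0.434907), Y(Ω₂)=(0.187397, -0.091557)
  term(m=+4) = (-0.040201, -0.029114)   from Y*(Ω₁)=(-0.137410, 0.160143), Y(Ω₂)=(0.019350, 0.234429)
  term(m=+5) = (-0.032187, 0.000061)   from Y*(Ω₁)=(-0.067483, 0.020260), Y(Ω₂)=(0.437783, 0.130525)
  term(m=+6) = (-0.005041, 0.003680)   from Y*(Ω₁)=(-0.016349, -0.004672), Y(Ω₂)=(0.225597, -0.289559)
  term(m=+7) = (-0.000158, 0.000490)   from Y*(Ω₁)=(-0.001925, -0.002184), Y(Ω₂)=(-0.090448, -0.151985)
  term(m=+8) = (0.000005, 0.000015)   from Y*(Ω₁)=(-0.000048, -0.000311), Y(Ω₂)=(-0.048896, 0.008127)
Total Σ_m = (-0.369101, -0.000000). Multiply by 0.739198: (-0.272839, -0.000000). P_8(cos γ) = -0.272839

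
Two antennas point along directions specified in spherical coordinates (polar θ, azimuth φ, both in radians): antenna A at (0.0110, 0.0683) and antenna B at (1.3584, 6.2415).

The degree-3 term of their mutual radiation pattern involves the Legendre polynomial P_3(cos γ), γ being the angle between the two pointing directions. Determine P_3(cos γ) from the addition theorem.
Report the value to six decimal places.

Addition theorem: P_3(cos γ) = (4π/7) Σ_m Y*_{lm}(Ω₁) Y_{lm}(Ω₂), m = −3…3:
  m=-3: (0.000001, 0.000000) × (0.386681, 0.048610) = (0.000000, 0.000000)  (running Σ = (0.000000, 0.000000))
  m=-2: (0.000122, 0.000017) × (0.205149, 0.017143) = (0.000025, 0.000006)  (running Σ = (0.000025, 0.000006))
  m=-1: (0.014184, 0.000970) × (-0.245511, -0.010240) = (-0.003472, -0.000383)  (running Σ = (-0.003447, -0.000378))
  m=0: (0.746082, -0.000000) × (-0.218521, 0.000000) = (-0.163035, 0.000000)  (running Σ = (-0.166482, -0.000378))
  m=1: (-0.014184, 0.000970) × (0.245511, -0.010240) = (-0.003472, 0.000383)  (running Σ = (-0.169955, 0.000006))
  m=2: (0.000122, -0.000017) × (0.205149, -0.017143) = (0.000025, -0.000006)  (running Σ = (-0.169930, 0.000000))
  m=3: (-0.000001, 0.000000) × (-0.386681, 0.048610) = (0.000000, -0.000000)  (running Σ = (-0.169929, -0.000000))
Accumulated sum (-0.169929, -0.000000); after 4π/(2l+1) scaling, (-0.305057, -0.000000) ⇒ P_3 = -0.305057

-0.305057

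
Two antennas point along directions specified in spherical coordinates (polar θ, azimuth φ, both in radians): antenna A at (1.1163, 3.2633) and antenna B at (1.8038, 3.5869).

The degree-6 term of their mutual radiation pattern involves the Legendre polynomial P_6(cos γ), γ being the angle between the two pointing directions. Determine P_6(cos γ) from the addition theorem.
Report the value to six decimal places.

-0.213467

Addition theorem: P_6(cos γ) = (4π/13) Σ_m Y*_{lm}(Ω₁) Y_{lm}(Ω₂), m = −6…6:
  term(m=-6) = -0.03775 - 0.09708j   from Y*(Ω₁)=0.18934 + 0.16953j, Y(Ω₂)=-0.36547 - 0.18553j
  term(m=-5) = 0.00684 + 0.14478j   from Y*(Ω₁)=-0.35294 - 0.24591j, Y(Ω₂)=-0.20545 - 0.26706j
  term(m=-4) = -0.00940 + 0.03313j   from Y*(Ω₁)=0.23016 + 0.12183j, Y(Ω₂)=0.02762 + 0.12931j
  term(m=-3) = -0.03446 + 0.05037j   from Y*(Ω₁)=0.17049 + 0.06517j, Y(Ω₂)=-0.07782 + 0.32519j
  term(m=-2) = -0.01079 + 0.00815j   from Y*(Ω₁)=-0.31727 - 0.07879j, Y(Ω₂)=0.02601 - 0.03215j
  term(m=-1) = -0.02212 + 0.00742j   from Y*(Ω₁)=-0.07160 - 0.00876j, Y(Ω₂)=0.29188 - 0.13931j
  term(m=+0) = -0.00550 + 0.00000j   from Y*(Ω₁)=0.32991 + 0.00000j, Y(Ω₂)=-0.01667 + 0.00000j
  term(m=+1) = -0.02212 - 0.00742j   from Y*(Ω₁)=0.07160 - 0.00876j, Y(Ω₂)=-0.29188 - 0.13931j
  term(m=+2) = -0.01079 - 0.00815j   from Y*(Ω₁)=-0.31727 + 0.07879j, Y(Ω₂)=0.02601 + 0.03215j
  term(m=+3) = -0.03446 - 0.05037j   from Y*(Ω₁)=-0.17049 + 0.06517j, Y(Ω₂)=0.07782 + 0.32519j
  term(m=+4) = -0.00940 - 0.03313j   from Y*(Ω₁)=0.23016 - 0.12183j, Y(Ω₂)=0.02762 - 0.12931j
  term(m=+5) = 0.00684 - 0.14478j   from Y*(Ω₁)=0.35294 - 0.24591j, Y(Ω₂)=0.20545 - 0.26706j
  term(m=+6) = -0.03775 + 0.09708j   from Y*(Ω₁)=0.18934 - 0.16953j, Y(Ω₂)=-0.36547 + 0.18553j
Total Σ_m = -0.22083 + 0.00000j. Multiply by 0.966644: -0.21347 + 0.00000j. P_6(cos γ) = -0.213467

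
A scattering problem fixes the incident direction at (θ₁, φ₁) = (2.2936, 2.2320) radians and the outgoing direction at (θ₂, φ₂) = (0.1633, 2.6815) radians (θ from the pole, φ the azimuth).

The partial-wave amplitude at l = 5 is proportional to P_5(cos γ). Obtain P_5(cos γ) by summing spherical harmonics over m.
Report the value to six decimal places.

0.010727

Term-by-term m-sum for l=5 (normalisation 4π/11 = 1.142397):
  [-5]  conj(Y_{5,-5})(Ω₁) = +0.018023-0.108622i ; Y_{5,-5}(Ω₂) = +0.000035-0.000039i ; Δ = -0.000004-0.000005i
  [-4]  conj(Y_{5,-4})(Ω₁) = +0.269993-0.146370i ; Y_{5,-4}(Ω₂) = -0.000269+0.000975i ; Δ = +0.000070+0.000303i
  [-3]  conj(Y_{5,-3})(Ω₁) = +0.392710+0.172000i ; Y_{5,-3}(Ω₂) = -0.002185-0.011330i ; Δ = +0.001091-0.004825i
  [-2]  conj(Y_{5,-2})(Ω₁) = +0.048473+0.191119i ; Y_{5,-2}(Ω₂) = +0.051416+0.067549i ; Δ = -0.010418+0.013101i
  [-1]  conj(Y_{5,-1})(Ω₁) = +0.163009-0.209513i ; Y_{5,-1}(Ω₂) = -0.339398-0.168194i ; Δ = -0.090564+0.043691i
  [+0]  conj(Y_{5,0})(Ω₁) = +0.275982-0.000000i ; Y_{5,0}(Ω₂) = +0.757437+0.000000i ; Δ = +0.209039+0.000000i
  [+1]  conj(Y_{5,1})(Ω₁) = -0.163009-0.209513i ; Y_{5,1}(Ω₂) = +0.339398-0.168194i ; Δ = -0.090564-0.043691i
  [+2]  conj(Y_{5,2})(Ω₁) = +0.048473-0.191119i ; Y_{5,2}(Ω₂) = +0.051416-0.067549i ; Δ = -0.010418-0.013101i
  [+3]  conj(Y_{5,3})(Ω₁) = -0.392710+0.172000i ; Y_{5,3}(Ω₂) = +0.002185-0.011330i ; Δ = +0.001091+0.004825i
  [+4]  conj(Y_{5,4})(Ω₁) = +0.269993+0.146370i ; Y_{5,4}(Ω₂) = -0.000269-0.000975i ; Δ = +0.000070-0.000303i
  [+5]  conj(Y_{5,5})(Ω₁) = -0.018023-0.108622i ; Y_{5,5}(Ω₂) = -0.000035-0.000039i ; Δ = -0.000004+0.000005i
Σ over m = +0.009390-0.000000i; ×(4π/11) → +0.010727-0.000000i. Real part: 0.010727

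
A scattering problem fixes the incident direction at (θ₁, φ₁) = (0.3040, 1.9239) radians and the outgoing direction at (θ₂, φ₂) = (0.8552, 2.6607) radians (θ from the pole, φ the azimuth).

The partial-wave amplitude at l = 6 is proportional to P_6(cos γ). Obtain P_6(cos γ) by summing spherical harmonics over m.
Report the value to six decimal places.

-0.381326

Summing Y*_{l m}(θ₁,φ₁)·Y_{l m}(θ₂,φ₂) over m ∈ [−6, 6]; prefactor 4π/(2·6+1) = 0.966644:
  m=-6: (0.000181, -0.000297) × (-0.086350, 0.022623) = (-0.000009, 0.000030)  (running Σ = (-0.000009, 0.000030))
  m=-5: (-0.003765, -0.000743) × (0.199025, -0.180682) = (-0.000883, 0.000532)  (running Σ = (-0.000892, 0.000562))
  m=-4: (0.004073, 0.025499) × (-0.149351, 0.405651) = (-0.010952, -0.002156)  (running Σ = (-0.011844, -0.001594))
  m=-3: (0.101967, -0.057235) × (-0.040715, -0.316053) = (-0.022241, -0.029897)  (running Σ = (-0.034085, -0.031491))
  m=-2: (-0.265644, -0.226583) × (-0.067269, -0.096450) = (-0.003984, 0.040863)  (running Σ = (-0.038070, 0.009373))
  m=-1: (-0.205046, 0.556360) × (0.325343, 0.169746) = (-0.161151, 0.146202)  (running Σ = (-0.199220, 0.155575))
  m=0: (0.242533, -0.000000) × (0.016310, 0.000000) = (0.003956, 0.000000)  (running Σ = (-0.195264, 0.155575))
  m=1: (0.205046, 0.556360) × (-0.325343, 0.169746) = (-0.161151, -0.146202)  (running Σ = (-0.356415, 0.009373))
  m=2: (-0.265644, 0.226583) × (-0.067269, 0.096450) = (-0.003984, -0.040863)  (running Σ = (-0.360399, -0.031491))
  m=3: (-0.101967, -0.057235) × (0.040715, -0.316053) = (-0.022241, 0.029897)  (running Σ = (-0.382640, -0.001594))
  m=4: (0.004073, -0.025499) × (-0.149351, -0.405651) = (-0.010952, 0.002156)  (running Σ = (-0.393592, 0.000562))
  m=5: (0.003765, -0.000743) × (-0.199025, -0.180682) = (-0.000883, -0.000532)  (running Σ = (-0.394476, 0.000030))
  m=6: (0.000181, 0.000297) × (-0.086350, -0.022623) = (-0.000009, -0.000030)  (running Σ = (-0.394485, 0.000000))
Accumulated sum (-0.394485, 0.000000); after 4π/(2l+1) scaling, (-0.381326, 0.000000) ⇒ P_6 = -0.381326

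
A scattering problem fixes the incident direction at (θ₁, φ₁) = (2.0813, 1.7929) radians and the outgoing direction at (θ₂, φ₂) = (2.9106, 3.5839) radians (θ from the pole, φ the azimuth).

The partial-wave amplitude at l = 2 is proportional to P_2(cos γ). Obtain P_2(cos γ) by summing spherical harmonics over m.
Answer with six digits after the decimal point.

Addition theorem: P_2(cos γ) = (4π/5) Σ_m Y*_{lm}(Ω₁) Y_{lm}(Ω₂), m = −2…2:
  m=-2: Y*=-0.265515-0.126367i  Y=+0.012828-0.015664i  product -0.005385+0.002538i
  m=-1: Y*=+0.072550-0.321261i  Y=+0.155604-0.073694i  product -0.012386-0.055336i
  m=+0: Y*=-0.089496-0.000000i  Y=+0.581189+0.000000i  product -0.052014-0.000000i
  m=+1: Y*=-0.072550-0.321261i  Y=-0.155604-0.073694i  product -0.012386+0.055336i
  m=+2: Y*=-0.265515+0.126367i  Y=+0.012828+0.015664i  product -0.005385-0.002538i
Σ over m = -0.087557+0.000000i; ×(4π/5) → -0.220055+0.000000i. Real part: -0.220055

-0.220055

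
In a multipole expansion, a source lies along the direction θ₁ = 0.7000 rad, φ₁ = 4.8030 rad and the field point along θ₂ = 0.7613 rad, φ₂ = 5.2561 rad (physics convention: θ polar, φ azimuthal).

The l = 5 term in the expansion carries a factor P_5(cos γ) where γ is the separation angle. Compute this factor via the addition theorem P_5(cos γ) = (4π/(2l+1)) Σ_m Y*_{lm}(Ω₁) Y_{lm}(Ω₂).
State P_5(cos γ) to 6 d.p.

0.406811

Addition theorem: P_5(cos γ) = (4π/11) Σ_m Y*_{lm}(Ω₁) Y_{lm}(Ω₂), m = −5…5:
  [-5]  conj(Y_{5,-5})(Ω₁) = 0.02254 - 0.04630j ; Y_{5,-5}(Ω₂) = 0.02977 - 0.06613j ; Δ = -0.00239 - 0.00287j
  [-4]  conj(Y_{5,-4})(Ω₁) = 0.18079 + 0.06855j ; Y_{5,-4}(Ω₂) = -0.13669 - 0.19807j ; Δ = -0.01113 - 0.04518j
  [-3]  conj(Y_{5,-3})(Ω₁) = -0.10591 + 0.37998j ; Y_{5,-3}(Ω₂) = -0.42138 + 0.02546j ; Δ = 0.03496 - 0.16281j
  [-2]  conj(Y_{5,-2})(Ω₁) = -0.39948 - 0.07320j ; Y_{5,-2}(Ω₂) = -0.15530 + 0.29586j ; Δ = 0.08370 - 0.10682j
  [-1]  conj(Y_{5,-1})(Ω₁) = -0.00006 + 0.00071j ; Y_{5,-1}(Ω₂) = -0.06506 - 0.10763j ; Δ = 0.00008 - 0.00004j
  [+0]  conj(Y_{5,0})(Ω₁) = -0.39267 + 0.00000j ; Y_{5,0}(Ω₂) = -0.37101 + 0.00000j ; Δ = 0.14568 + 0.00000j
  [+1]  conj(Y_{5,1})(Ω₁) = 0.00006 + 0.00071j ; Y_{5,1}(Ω₂) = 0.06506 - 0.10763j ; Δ = 0.00008 + 0.00004j
  [+2]  conj(Y_{5,2})(Ω₁) = -0.39948 + 0.07320j ; Y_{5,2}(Ω₂) = -0.15530 - 0.29586j ; Δ = 0.08370 + 0.10682j
  [+3]  conj(Y_{5,3})(Ω₁) = 0.10591 + 0.37998j ; Y_{5,3}(Ω₂) = 0.42138 + 0.02546j ; Δ = 0.03496 + 0.16281j
  [+4]  conj(Y_{5,4})(Ω₁) = 0.18079 - 0.06855j ; Y_{5,4}(Ω₂) = -0.13669 + 0.19807j ; Δ = -0.01113 + 0.04518j
  [+5]  conj(Y_{5,5})(Ω₁) = -0.02254 - 0.04630j ; Y_{5,5}(Ω₂) = -0.02977 - 0.06613j ; Δ = -0.00239 + 0.00287j
Σ over m = 0.35610 - 0.00000j; ×(4π/11) → 0.40681 - 0.00000j. Real part: 0.406811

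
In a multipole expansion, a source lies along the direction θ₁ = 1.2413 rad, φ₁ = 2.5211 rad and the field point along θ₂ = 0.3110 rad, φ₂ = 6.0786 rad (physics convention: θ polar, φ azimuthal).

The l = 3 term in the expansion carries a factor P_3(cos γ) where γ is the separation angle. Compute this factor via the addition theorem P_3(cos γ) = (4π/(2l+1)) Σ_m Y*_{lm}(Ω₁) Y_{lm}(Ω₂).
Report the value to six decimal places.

Expand P_3 via completeness: Σ_{m} conj(Y_{3,m}) at Ω₁ times Y_{3,m} at Ω₂ —
  term(m=-3) = -0.00134 + 0.00401j   from Y*(Ω₁)=0.10130 + 0.33862j, Y(Ω₂)=0.00977 + 0.00689j
  term(m=-2) = 0.01817 - 0.01994j   from Y*(Ω₁)=0.09588 - 0.28010j, Y(Ω₂)=0.08359 + 0.03625j
  term(m=-1) = 0.04656 - 0.02056j   from Y*(Ω₁)=0.11856 - 0.08473j, Y(Ω₂)=0.34200 + 0.07096j
  term(m=+0) = -0.16274 + 0.00000j   from Y*(Ω₁)=-0.29903 + 0.00000j, Y(Ω₂)=0.54420 + 0.00000j
  term(m=+1) = 0.04656 + 0.02056j   from Y*(Ω₁)=-0.11856 - 0.08473j, Y(Ω₂)=-0.34200 + 0.07096j
  term(m=+2) = 0.01817 + 0.01994j   from Y*(Ω₁)=0.09588 + 0.28010j, Y(Ω₂)=0.08359 - 0.03625j
  term(m=+3) = -0.00134 - 0.00401j   from Y*(Ω₁)=-0.10130 + 0.33862j, Y(Ω₂)=-0.00977 + 0.00689j
Σ over m = -0.03597 - 0.00000j; ×(4π/7) → -0.06457 - 0.00000j. Real part: -0.064568

-0.064568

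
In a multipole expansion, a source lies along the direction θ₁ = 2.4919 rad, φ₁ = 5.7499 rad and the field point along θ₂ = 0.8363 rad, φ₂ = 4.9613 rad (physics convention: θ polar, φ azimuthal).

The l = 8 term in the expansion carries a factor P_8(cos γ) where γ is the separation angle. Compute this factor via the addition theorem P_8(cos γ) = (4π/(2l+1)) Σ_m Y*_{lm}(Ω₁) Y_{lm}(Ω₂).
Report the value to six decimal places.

-0.080107

Term-by-term m-sum for l=8 (normalisation 4π/17 = 0.739198):
  [-8]  conj(Y_{8,-8})(Ω₁) = -0.00399 + 0.00834j ; Y_{8,-8}(Ω₂) = -0.01937 - 0.04331j ; Δ = 0.00044 + 0.00001j
  [-7]  conj(Y_{8,-7})(Ω₁) = 0.04041 - 0.02714j ; Y_{8,-7}(Ω₂) = -0.16886 + 0.02926j ; Δ = -0.00603 + 0.00576j
  [-6]  conj(Y_{8,-6})(Ω₁) = -0.15674 + 0.00912j ; Y_{8,-6}(Ω₂) = -0.02788 + 0.35986j ; Δ = 0.00109 - 0.05666j
  [-5]  conj(Y_{8,-5})(Ω₁) = 0.30369 + 0.15624j ; Y_{8,-5}(Ω₂) = 0.43449 + 0.14700j ; Δ = 0.10898 + 0.11253j
  [-4]  conj(Y_{8,-4})(Ω₁) = -0.25715 - 0.40803j ; Y_{8,-4}(Ω₂) = 0.13601 - 0.20980j ; Δ = -0.12058 - 0.00154j
  [-3]  conj(Y_{8,-3})(Ω₁) = 0.00981 + 0.33758j ; Y_{8,-3}(Ω₂) = 0.13165 + 0.14224j ; Δ = -0.04673 + 0.04584j
  [-2]  conj(Y_{8,-2})(Ω₁) = -0.06356 + 0.11518j ; Y_{8,-2}(Ω₂) = 0.32303 - 0.17556j ; Δ = -0.00031 + 0.04836j
  [-1]  conj(Y_{8,-1})(Ω₁) = 0.35368 - 0.20879j ; Y_{8,-1}(Ω₂) = 0.00726 + 0.02855j ; Δ = 0.00853 + 0.00858j
  [+0]  conj(Y_{8,0})(Ω₁) = 0.00229 + 0.00000j ; Y_{8,0}(Ω₂) = 0.36879 + 0.00000j ; Δ = 0.00084 + 0.00000j
  [+1]  conj(Y_{8,1})(Ω₁) = -0.35368 - 0.20879j ; Y_{8,1}(Ω₂) = -0.00726 + 0.02855j ; Δ = 0.00853 - 0.00858j
  [+2]  conj(Y_{8,2})(Ω₁) = -0.06356 - 0.11518j ; Y_{8,2}(Ω₂) = 0.32303 + 0.17556j ; Δ = -0.00031 - 0.04836j
  [+3]  conj(Y_{8,3})(Ω₁) = -0.00981 + 0.33758j ; Y_{8,3}(Ω₂) = -0.13165 + 0.14224j ; Δ = -0.04673 - 0.04584j
  [+4]  conj(Y_{8,4})(Ω₁) = -0.25715 + 0.40803j ; Y_{8,4}(Ω₂) = 0.13601 + 0.20980j ; Δ = -0.12058 + 0.00154j
  [+5]  conj(Y_{8,5})(Ω₁) = -0.30369 + 0.15624j ; Y_{8,5}(Ω₂) = -0.43449 + 0.14700j ; Δ = 0.10898 - 0.11253j
  [+6]  conj(Y_{8,6})(Ω₁) = -0.15674 - 0.00912j ; Y_{8,6}(Ω₂) = -0.02788 - 0.35986j ; Δ = 0.00109 + 0.05666j
  [+7]  conj(Y_{8,7})(Ω₁) = -0.04041 - 0.02714j ; Y_{8,7}(Ω₂) = 0.16886 + 0.02926j ; Δ = -0.00603 - 0.00576j
  [+8]  conj(Y_{8,8})(Ω₁) = -0.00399 - 0.00834j ; Y_{8,8}(Ω₂) = -0.01937 + 0.04331j ; Δ = 0.00044 - 0.00001j
Total Σ_m = -0.10837 + 0.00000j. Multiply by 0.739198: -0.08011 + 0.00000j. P_8(cos γ) = -0.080107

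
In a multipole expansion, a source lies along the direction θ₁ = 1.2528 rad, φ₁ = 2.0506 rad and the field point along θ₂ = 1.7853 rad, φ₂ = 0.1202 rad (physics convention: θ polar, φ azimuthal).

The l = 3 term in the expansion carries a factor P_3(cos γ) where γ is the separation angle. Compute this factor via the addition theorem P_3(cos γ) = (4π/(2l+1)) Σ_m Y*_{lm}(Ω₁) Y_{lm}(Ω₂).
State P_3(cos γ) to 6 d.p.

Addition theorem: P_3(cos γ) = (4π/7) Σ_m Y*_{lm}(Ω₁) Y_{lm}(Ω₂), m = −3…3:
  m=-3: Y*=(0.354482, -0.046844)  Y=(0.364160, -0.137320)  product (0.122655, -0.065736)
  m=-2: Y*=(-0.165439, -0.236108)  Y=(-0.201713, 0.049448)  product (0.045046, 0.039445)
  m=-1: Y*=(0.072439, -0.139209)  Y=(-0.242472, 0.029286)  product (-0.013488, 0.035876)
  m=+0: Y*=(-0.293005, -0.000000)  Y=(0.220310, 0.000000)  product (-0.064552, -0.000000)
  m=+1: Y*=(-0.072439, -0.139209)  Y=(0.242472, 0.029286)  product (-0.013488, -0.035876)
  m=+2: Y*=(-0.165439, 0.236108)  Y=(-0.201713, -0.049448)  product (0.045046, -0.039445)
  m=+3: Y*=(-0.354482, -0.046844)  Y=(-0.364160, -0.137320)  product (0.122655, 0.065736)
Accumulated sum (0.243877, 0.000000); after 4π/(2l+1) scaling, (0.437806, 0.000000) ⇒ P_3 = 0.437806

0.437806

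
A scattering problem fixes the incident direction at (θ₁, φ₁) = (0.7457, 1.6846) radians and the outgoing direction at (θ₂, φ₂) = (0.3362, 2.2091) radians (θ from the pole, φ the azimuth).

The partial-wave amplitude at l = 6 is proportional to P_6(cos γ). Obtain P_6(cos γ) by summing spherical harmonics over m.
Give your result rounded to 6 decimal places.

-0.303746

Term-by-term m-sum for l=6 (normalisation 4π/13 = 0.966644):
  [-6]  conj(Y_{6,-6})(Ω₁) = (-0.036561, -0.029736) ; Y_{6,-6}(Ω₂) = (0.000481, -0.000396) ; Δ = (-0.000029, 0.000000)
  [-5]  conj(Y_{6,-5})(Ω₁) = (-0.095238, 0.148906) ; Y_{6,-5}(Ω₂) = (0.000308, 0.006166) ; Δ = (-0.000947, -0.000541)
  [-4]  conj(Y_{6,-4})(Ω₁) = (0.335211, 0.164087) ; Y_{6,-4}(Ω₂) = (-0.030946, -0.020647) ; Δ = (-0.006985, -0.011999)
  [-3]  conj(Y_{6,-3})(Ω₁) = (0.146933, -0.413517) ; Y_{6,-3}(Ω₂) = (0.141393, -0.050671) ; Δ = (-0.000178, -0.065914)
  [-2]  conj(Y_{6,-2})(Ω₁) = (-0.130983, -0.030338) ; Y_{6,-2}(Ω₂) = (-0.114777, 0.378825) ; Δ = (0.026527, -0.046137)
  [-1]  conj(Y_{6,-1})(Ω₁) = (0.036822, -0.322160) ; Y_{6,-1}(Ω₂) = (-0.341933, -0.460882) ; Δ = (-0.161069, 0.093187)
  [+0]  conj(Y_{6,0})(Ω₁) = (-0.239556, -0.000000) ; Y_{6,0}(Ω₂) = (0.120483, 0.000000) ; Δ = (-0.028863, -0.000000)
  [+1]  conj(Y_{6,1})(Ω₁) = (-0.036822, -0.322160) ; Y_{6,1}(Ω₂) = (0.341933, -0.460882) ; Δ = (-0.161069, -0.093187)
  [+2]  conj(Y_{6,2})(Ω₁) = (-0.130983, 0.030338) ; Y_{6,2}(Ω₂) = (-0.114777, -0.378825) ; Δ = (0.026527, 0.046137)
  [+3]  conj(Y_{6,3})(Ω₁) = (-0.146933, -0.413517) ; Y_{6,3}(Ω₂) = (-0.141393, -0.050671) ; Δ = (-0.000178, 0.065914)
  [+4]  conj(Y_{6,4})(Ω₁) = (0.335211, -0.164087) ; Y_{6,4}(Ω₂) = (-0.030946, 0.020647) ; Δ = (-0.006985, 0.011999)
  [+5]  conj(Y_{6,5})(Ω₁) = (0.095238, 0.148906) ; Y_{6,5}(Ω₂) = (-0.000308, 0.006166) ; Δ = (-0.000947, 0.000541)
  [+6]  conj(Y_{6,6})(Ω₁) = (-0.036561, 0.029736) ; Y_{6,6}(Ω₂) = (0.000481, 0.000396) ; Δ = (-0.000029, -0.000000)
Accumulated sum (-0.314227, -0.000000); after 4π/(2l+1) scaling, (-0.303746, -0.000000) ⇒ P_6 = -0.303746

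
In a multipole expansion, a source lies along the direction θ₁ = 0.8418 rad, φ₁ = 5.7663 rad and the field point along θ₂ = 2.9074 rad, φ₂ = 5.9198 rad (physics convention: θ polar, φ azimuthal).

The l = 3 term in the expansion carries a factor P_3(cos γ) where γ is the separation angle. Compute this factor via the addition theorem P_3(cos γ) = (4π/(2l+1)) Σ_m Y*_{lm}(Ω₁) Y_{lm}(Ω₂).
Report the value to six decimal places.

0.444194

Expand P_3 via completeness: Σ_{m} conj(Y_{3,m}) at Ω₁ times Y_{3,m} at Ω₂ —
  m=-3: +0.003486-0.173071i × +0.002411+0.004623i = +0.000809-0.000401i  (running Σ = +0.000809-0.000401i)
  m=-2: +0.193735-0.325390i × -0.040006-0.035570i = -0.019325+0.006126i  (running Σ = -0.018516+0.005725i)
  m=-1: +0.255359-0.145154i × +0.261522+0.099450i = +0.081217-0.012566i  (running Σ = +0.062701-0.006840i)
  m=0: -0.194244-0.000000i × -0.628242+0.000000i = +0.122032+0.000000i  (running Σ = +0.184733-0.006840i)
  m=1: -0.255359-0.145154i × -0.261522+0.099450i = +0.081217+0.012566i  (running Σ = +0.265951+0.005725i)
  m=2: +0.193735+0.325390i × -0.040006+0.035570i = -0.019325-0.006126i  (running Σ = +0.246626-0.000401i)
  m=3: -0.003486-0.173071i × -0.002411+0.004623i = +0.000809+0.000401i  (running Σ = +0.247435-0.000000i)
Accumulated sum +0.247435-0.000000i; after 4π/(2l+1) scaling, +0.444194-0.000000i ⇒ P_3 = 0.444194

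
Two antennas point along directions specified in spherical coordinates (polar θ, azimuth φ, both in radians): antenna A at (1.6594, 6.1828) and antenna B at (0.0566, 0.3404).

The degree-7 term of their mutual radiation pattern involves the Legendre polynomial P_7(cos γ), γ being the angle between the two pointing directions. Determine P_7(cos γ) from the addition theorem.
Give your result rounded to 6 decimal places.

Term-by-term m-sum for l=7 (normalisation 4π/15 = 0.837758):
  m=-7: Y*=(0.371226, -0.314395)  Y=(-0.000000, -0.000000)  product (-0.000000, -0.000000)
  m=-6: Y*=(-0.133245, 0.091611)  Y=(-0.000000, -0.000000)  product (0.000000, 0.000000)
  m=-5: Y*=(-0.283305, 0.155480)  Y=(-0.000000, -0.000003)  product (0.000000, 0.000001)
  m=-4: Y*=(0.170530, -0.072409)  Y=(0.000016, -0.000073)  product (-0.000003, -0.000014)
  m=-3: Y*=(0.260202, -0.080819)  Y=(0.000830, -0.001354)  product (0.000106, -0.000419)
  m=-2: Y*=(-0.190430, 0.038755)  Y=(0.018427, -0.014926)  product (-0.002931, 0.003556)
  m=-1: Y*=(-0.251509, 0.025333)  Y=(0.213304, -0.075549)  product (-0.051734, 0.024405)
  m=+0: Y*=(0.196834, -0.000000)  Y=(1.044088, 0.000000)  product (0.205512, 0.000000)
  m=+1: Y*=(0.251509, 0.025333)  Y=(-0.213304, -0.075549)  product (-0.051734, -0.024405)
  m=+2: Y*=(-0.190430, -0.038755)  Y=(0.018427, 0.014926)  product (-0.002931, -0.003556)
  m=+3: Y*=(-0.260202, -0.080819)  Y=(-0.000830, -0.001354)  product (0.000106, 0.000419)
  m=+4: Y*=(0.170530, 0.072409)  Y=(0.000016, 0.000073)  product (-0.000003, 0.000014)
  m=+5: Y*=(0.283305, 0.155480)  Y=(0.000000, -0.000003)  product (0.000000, -0.000001)
  m=+6: Y*=(-0.133245, -0.091611)  Y=(-0.000000, 0.000000)  product (0.000000, -0.000000)
  m=+7: Y*=(-0.371226, -0.314395)  Y=(0.000000, -0.000000)  product (-0.000000, 0.000000)
Total Σ_m = (0.096391, 0.000000). Multiply by 0.837758: (0.080752, 0.000000). P_7(cos γ) = 0.080752

0.080752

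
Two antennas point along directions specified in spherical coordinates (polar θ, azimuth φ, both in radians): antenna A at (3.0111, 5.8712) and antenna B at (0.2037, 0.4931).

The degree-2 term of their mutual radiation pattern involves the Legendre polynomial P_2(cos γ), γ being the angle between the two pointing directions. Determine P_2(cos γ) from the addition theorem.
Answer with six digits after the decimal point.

0.867295

Term-by-term m-sum for l=2 (normalisation 4π/5 = 2.513274):
  m=-2: (0.004443, -0.004800) × (0.008724, -0.013182) = (-0.000025, -0.000100)  (running Σ = (-0.000025, -0.000100))
  m=-1: (-0.091332, 0.039911) × (0.134818, -0.072448) = (-0.009422, 0.011998)  (running Σ = (-0.009446, 0.011897))
  m=0: (0.614763, -0.000000) × (0.592063, 0.000000) = (0.363978, 0.000000)  (running Σ = (0.354532, 0.011897))
  m=1: (0.091332, 0.039911) × (-0.134818, -0.072448) = (-0.009422, -0.011998)  (running Σ = (0.345110, -0.000100))
  m=2: (0.004443, 0.004800) × (0.008724, 0.013182) = (-0.000025, 0.000100)  (running Σ = (0.345086, -0.000000))
Σ over m = (0.345086, -0.000000); ×(4π/5) → (0.867295, -0.000000). Real part: 0.867295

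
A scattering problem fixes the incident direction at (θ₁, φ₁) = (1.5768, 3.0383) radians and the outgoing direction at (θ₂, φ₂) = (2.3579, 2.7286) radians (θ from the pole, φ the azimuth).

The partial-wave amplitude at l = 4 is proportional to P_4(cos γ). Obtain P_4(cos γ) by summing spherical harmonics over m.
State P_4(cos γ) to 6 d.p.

-0.424852

Expand P_4 via completeness: Σ_{m} conj(Y_{4,m}) at Ω₁ times Y_{4,m} at Ω₂ —
  [-4]  conj(Y_{4,-4})(Ω₁) = (0.405265, -0.177671) ; Y_{4,-4}(Ω₂) = (-0.008910, 0.109518) ; Δ = (0.015847, 0.045967)
  [-3]  conj(Y_{4,-3})(Ω₁) = (0.007156, -0.002291) ; Y_{4,-3}(Ω₂) = (0.101589, 0.294838) ; Δ = (0.001403, 0.001877)
  [-2]  conj(Y_{4,-2})(Ω₁) = (-0.327316, 0.068597) ; Y_{4,-2}(Ω₂) = (0.283821, 0.307848) ; Δ = (-0.114017, -0.081294)
  [-1]  conj(Y_{4,-1})(Ω₁) = (-0.008474, 0.000878) ; Y_{4,-1}(Ω₂) = (0.110914, 0.048602) ; Δ = (-0.000983, -0.000314)
  [+0]  conj(Y_{4,0})(Ω₁) = (0.317242, -0.000000) ; Y_{4,0}(Ω₂) = (-0.342890, 0.000000) ; Δ = (-0.108779, 0.000000)
  [+1]  conj(Y_{4,1})(Ω₁) = (0.008474, 0.000878) ; Y_{4,1}(Ω₂) = (-0.110914, 0.048602) ; Δ = (-0.000983, 0.000314)
  [+2]  conj(Y_{4,2})(Ω₁) = (-0.327316, -0.068597) ; Y_{4,2}(Ω₂) = (0.283821, -0.307848) ; Δ = (-0.114017, 0.081294)
  [+3]  conj(Y_{4,3})(Ω₁) = (-0.007156, -0.002291) ; Y_{4,3}(Ω₂) = (-0.101589, 0.294838) ; Δ = (0.001403, -0.001877)
  [+4]  conj(Y_{4,4})(Ω₁) = (0.405265, 0.177671) ; Y_{4,4}(Ω₂) = (-0.008910, -0.109518) ; Δ = (0.015847, -0.045967)
Total Σ_m = (-0.304278, 0.000000). Multiply by 1.396263: (-0.424852, 0.000000). P_4(cos γ) = -0.424852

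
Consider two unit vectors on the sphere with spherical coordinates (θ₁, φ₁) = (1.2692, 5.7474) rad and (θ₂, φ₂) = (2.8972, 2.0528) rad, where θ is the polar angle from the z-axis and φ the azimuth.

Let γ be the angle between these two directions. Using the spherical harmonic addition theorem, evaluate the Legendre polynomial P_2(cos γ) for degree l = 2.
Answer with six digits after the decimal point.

-0.147416

Summing Y*_{l m}(θ₁,φ₁)·Y_{l m}(θ₂,φ₂) over m ∈ [−2, 2]; prefactor 4π/(2·2+1) = 2.513274:
  term(m=-2) = +0.003570+0.007120i   from Y*(Ω₁)=+0.168610-0.309207i, Y(Ω₂)=-0.012896+0.018578i
  term(m=-1) = +0.033820+0.020875i   from Y*(Ω₁)=+0.188417-0.111866i, Y(Ω₂)=+0.084078+0.160712i
  term(m=+0) = -0.133435-0.000000i   from Y*(Ω₁)=-0.231905-0.000000i, Y(Ω₂)=+0.575386+0.000000i
  term(m=+1) = +0.033820-0.020875i   from Y*(Ω₁)=-0.188417-0.111866i, Y(Ω₂)=-0.084078+0.160712i
  term(m=+2) = +0.003570-0.007120i   from Y*(Ω₁)=+0.168610+0.309207i, Y(Ω₂)=-0.012896-0.018578i
Σ over m = -0.058655+0.000000i; ×(4π/5) → -0.147416+0.000000i. Real part: -0.147416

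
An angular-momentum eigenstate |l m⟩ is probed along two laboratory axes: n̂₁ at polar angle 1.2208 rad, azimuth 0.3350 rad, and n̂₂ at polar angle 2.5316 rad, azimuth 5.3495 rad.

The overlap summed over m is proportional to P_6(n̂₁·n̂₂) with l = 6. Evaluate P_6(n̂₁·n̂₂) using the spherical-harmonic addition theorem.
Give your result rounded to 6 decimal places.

Addition theorem: P_6(cos γ) = (4π/13) Σ_m Y*_{lm}(Ω₁) Y_{lm}(Ω₂), m = −6…6:
  term(m=-6) = +0.001357+0.005502i   from Y*(Ω₁)=-0.141145+0.300432i, Y(Ω₂)=+0.013264-0.010750i
  term(m=-5) = -0.035454-0.002138i   from Y*(Ω₁)=-0.043658+0.417450i, Y(Ω₂)=+0.003719+0.084542i
  term(m=-4) = +0.007093-0.018710i   from Y*(Ω₁)=+0.018642+0.079334i, Y(Ω₂)=-0.203592-0.137247i
  term(m=-3) = -0.109616-0.085860i   from Y*(Ω₁)=-0.169395-0.266741i, Y(Ω₂)=+0.415349-0.147175i
  term(m=-2) = +0.063448-0.043802i   from Y*(Ω₁)=-0.148719-0.117823i, Y(Ω₂)=-0.118754+0.388608i
  term(m=-1) = +0.003833+0.012299i   from Y*(Ω₁)=+0.241736+0.084153i, Y(Ω₂)=+0.029939+0.040454i
  term(m=+0) = -0.089617+0.000000i   from Y*(Ω₁)=+0.213997-0.000000i, Y(Ω₂)=-0.418778+0.000000i
  term(m=+1) = +0.003833-0.012299i   from Y*(Ω₁)=-0.241736+0.084153i, Y(Ω₂)=-0.029939+0.040454i
  term(m=+2) = +0.063448+0.043802i   from Y*(Ω₁)=-0.148719+0.117823i, Y(Ω₂)=-0.118754-0.388608i
  term(m=+3) = -0.109616+0.085860i   from Y*(Ω₁)=+0.169395-0.266741i, Y(Ω₂)=-0.415349-0.147175i
  term(m=+4) = +0.007093+0.018710i   from Y*(Ω₁)=+0.018642-0.079334i, Y(Ω₂)=-0.203592+0.137247i
  term(m=+5) = -0.035454+0.002138i   from Y*(Ω₁)=+0.043658+0.417450i, Y(Ω₂)=-0.003719+0.084542i
  term(m=+6) = +0.001357-0.005502i   from Y*(Ω₁)=-0.141145-0.300432i, Y(Ω₂)=+0.013264+0.010750i
Σ over m = -0.228295+0.000000i; ×(4π/13) → -0.220679+0.000000i. Real part: -0.220679

-0.220679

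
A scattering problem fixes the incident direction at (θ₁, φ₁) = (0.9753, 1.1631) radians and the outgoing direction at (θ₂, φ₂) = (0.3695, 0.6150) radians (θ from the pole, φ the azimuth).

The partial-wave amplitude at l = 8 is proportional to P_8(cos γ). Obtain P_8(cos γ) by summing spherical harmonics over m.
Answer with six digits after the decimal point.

Term-by-term m-sum for l=8 (normalisation 4π/17 = 0.739198):
  m=-8: -0.11291 + 0.01361j × 0.00003 + 0.00015j = -0.00001 - 0.00002j  (running Σ = -0.00001 - 0.00002j)
  m=-7: -0.08746 + 0.29555j × -0.00061 + 0.00141j = -0.00036 - 0.00030j  (running Σ = -0.00037 - 0.00032j)
  m=-6: 0.34607 + 0.28879j × -0.00858 + 0.00524j = -0.00448 - 0.00066j  (running Σ = -0.00486 - 0.00098j)
  m=-5: 0.27223 - 0.13749j × -0.04669 - 0.00311j = -0.01314 + 0.00557j  (running Σ = -0.01799 + 0.00459j)
  m=-4: 0.00711 + 0.11831j × -0.12308 - 0.09986j = 0.01094 - 0.01527j  (running Σ = -0.00705 - 0.01068j)
  m=-3: 0.34491 + 0.12501j × -0.10266 - 0.36495j = 0.01021 - 0.13871j  (running Σ = 0.00316 - 0.14939j)
  m=-2: 0.04838 - 0.05137j × 0.19113 - 0.53895j = -0.01844 - 0.03589j  (running Σ = -0.01528 - 0.18529j)
  m=-1: 0.13218 + 0.30604j × 0.27590 - 0.19489j = 0.09611 + 0.05868j  (running Σ = 0.08083 - 0.12661j)
  m=0: 0.12282 + 0.00000j × -0.35826 + 0.00000j = -0.04400 + 0.00000j  (running Σ = 0.03683 - 0.12661j)
  m=1: -0.13218 + 0.30604j × -0.27590 - 0.19489j = 0.09611 - 0.05868j  (running Σ = 0.13294 - 0.18529j)
  m=2: 0.04838 + 0.05137j × 0.19113 + 0.53895j = -0.01844 + 0.03589j  (running Σ = 0.11450 - 0.14939j)
  m=3: -0.34491 + 0.12501j × 0.10266 - 0.36495j = 0.01021 + 0.13871j  (running Σ = 0.12472 - 0.01068j)
  m=4: 0.00711 - 0.11831j × -0.12308 + 0.09986j = 0.01094 + 0.01527j  (running Σ = 0.13566 + 0.00459j)
  m=5: -0.27223 - 0.13749j × 0.04669 - 0.00311j = -0.01314 - 0.00557j  (running Σ = 0.12252 - 0.00098j)
  m=6: 0.34607 - 0.28879j × -0.00858 - 0.00524j = -0.00448 + 0.00066j  (running Σ = 0.11803 - 0.00032j)
  m=7: 0.08746 + 0.29555j × 0.00061 + 0.00141j = -0.00036 + 0.00030j  (running Σ = 0.11767 - 0.00002j)
  m=8: -0.11291 - 0.01361j × 0.00003 - 0.00015j = -0.00001 + 0.00002j  (running Σ = 0.11766 - 0.00000j)
Σ over m = 0.11766 - 0.00000j; ×(4π/17) → 0.08698 - 0.00000j. Real part: 0.086976

0.086976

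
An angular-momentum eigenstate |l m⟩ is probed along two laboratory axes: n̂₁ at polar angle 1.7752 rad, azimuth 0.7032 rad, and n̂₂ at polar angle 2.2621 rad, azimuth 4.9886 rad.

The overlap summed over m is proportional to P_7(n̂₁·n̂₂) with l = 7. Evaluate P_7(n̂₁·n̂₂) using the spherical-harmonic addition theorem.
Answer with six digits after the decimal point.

Summing Y*_{l m}(θ₁,φ₁)·Y_{l m}(θ₂,φ₂) over m ∈ [−7, 7]; prefactor 4π/(2·7+1) = 0.837758:
  [-7]  conj(Y_{7,-7})(Ω₁) = 0.08997 - 0.42209j ; Y_{7,-7}(Ω₂) = -0.07531 + 0.02858j ; Δ = 0.00529 + 0.03436j
  [-6]  conj(Y_{7,-6})(Ω₁) = 0.15848 + 0.29485j ; Y_{7,-6}(Ω₂) = -0.02154 - 0.24849j ; Δ = 0.06985 - 0.04573j
  [-5]  conj(Y_{7,-5})(Ω₁) = 0.14275 + 0.05609j ; Y_{7,-5}(Ω₂) = 0.41898 + 0.08046j ; Δ = 0.05530 + 0.03499j
  [-4]  conj(Y_{7,-4})(Ω₁) = -0.31939 + 0.10897j ; Y_{7,-4}(Ω₂) = -0.16913 + 0.33632j ; Δ = 0.01737 - 0.12585j
  [-3]  conj(Y_{7,-3})(Ω₁) = -0.02790 + 0.04666j ; Y_{7,-3}(Ω₂) = 0.00751 + 0.00689j ; Δ = -0.00053 + 0.00016j
  [-2]  conj(Y_{7,-2})(Ω₁) = -0.05337 - 0.32174j ; Y_{7,-2}(Ω₂) = -0.30671 + 0.18907j ; Δ = 0.07720 + 0.08859j
  [-1]  conj(Y_{7,-1})(Ω₁) = -0.01183 - 0.01003j ; Y_{7,-1}(Ω₂) = -0.04159 - 0.14671j ; Δ = -0.00098 + 0.00215j
  [+0]  conj(Y_{7,0})(Ω₁) = 0.32112 + 0.00000j ; Y_{7,0}(Ω₂) = -0.32008 + 0.00000j ; Δ = -0.10278 + 0.00000j
  [+1]  conj(Y_{7,1})(Ω₁) = 0.01183 - 0.01003j ; Y_{7,1}(Ω₂) = 0.04159 - 0.14671j ; Δ = -0.00098 - 0.00215j
  [+2]  conj(Y_{7,2})(Ω₁) = -0.05337 + 0.32174j ; Y_{7,2}(Ω₂) = -0.30671 - 0.18907j ; Δ = 0.07720 - 0.08859j
  [+3]  conj(Y_{7,3})(Ω₁) = 0.02790 + 0.04666j ; Y_{7,3}(Ω₂) = -0.00751 + 0.00689j ; Δ = -0.00053 - 0.00016j
  [+4]  conj(Y_{7,4})(Ω₁) = -0.31939 - 0.10897j ; Y_{7,4}(Ω₂) = -0.16913 - 0.33632j ; Δ = 0.01737 + 0.12585j
  [+5]  conj(Y_{7,5})(Ω₁) = -0.14275 + 0.05609j ; Y_{7,5}(Ω₂) = -0.41898 + 0.08046j ; Δ = 0.05530 - 0.03499j
  [+6]  conj(Y_{7,6})(Ω₁) = 0.15848 - 0.29485j ; Y_{7,6}(Ω₂) = -0.02154 + 0.24849j ; Δ = 0.06985 + 0.04573j
  [+7]  conj(Y_{7,7})(Ω₁) = -0.08997 - 0.42209j ; Y_{7,7}(Ω₂) = 0.07531 + 0.02858j ; Δ = 0.00529 - 0.03436j
Σ over m = 0.34421 + 0.00000j; ×(4π/15) → 0.28836 + 0.00000j. Real part: 0.288364

0.288364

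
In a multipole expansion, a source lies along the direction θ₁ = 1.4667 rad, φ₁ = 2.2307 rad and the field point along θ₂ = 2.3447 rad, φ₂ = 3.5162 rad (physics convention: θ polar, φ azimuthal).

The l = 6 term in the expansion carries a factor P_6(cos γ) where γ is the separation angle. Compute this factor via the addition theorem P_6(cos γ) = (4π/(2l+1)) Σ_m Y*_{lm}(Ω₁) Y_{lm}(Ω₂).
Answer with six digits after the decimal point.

-0.210854

Term-by-term m-sum for l=6 (normalisation 4π/13 = 0.966644):
  m=-6: +0.319751+0.341194i × -0.040490-0.050395i = +0.004248-0.029929i  (running Σ = +0.004248-0.029929i)
  m=-5: +0.026615-0.167124i × -0.065143-0.208931i = -0.036651+0.005326i  (running Σ = -0.032404-0.024603i)
  m=-4: +0.269700-0.148031i × +0.029518-0.407174i = -0.052314-0.114185i  (running Σ = -0.084717-0.138787i)
  m=-3: -0.176048-0.076289i × +0.170869-0.356475i = -0.057276+0.049721i  (running Σ = -0.141993-0.089066i)
  m=-2: -0.064774-0.252632i × +0.009997-0.009299i = -0.002997-0.001923i  (running Σ = -0.144990-0.090989i)
  m=-1: -0.122150+0.157420i × -0.341164+0.134137i = +0.020557-0.070091i  (running Σ = -0.124433-0.161080i)
  m=0: -0.248095-0.000000i × -0.123884+0.000000i = +0.030735+0.000000i  (running Σ = -0.093698-0.161080i)
  m=1: +0.122150+0.157420i × +0.341164+0.134137i = +0.020557+0.070091i  (running Σ = -0.073140-0.090989i)
  m=2: -0.064774+0.252632i × +0.009997+0.009299i = -0.002997+0.001923i  (running Σ = -0.076137-0.089066i)
  m=3: +0.176048-0.076289i × -0.170869-0.356475i = -0.057276-0.049721i  (running Σ = -0.133413-0.138787i)
  m=4: +0.269700+0.148031i × +0.029518+0.407174i = -0.052314+0.114185i  (running Σ = -0.185727-0.024603i)
  m=5: -0.026615-0.167124i × +0.065143-0.208931i = -0.036651-0.005326i  (running Σ = -0.222378-0.029929i)
  m=6: +0.319751-0.341194i × -0.040490+0.050395i = +0.004248+0.029929i  (running Σ = -0.218130-0.000000i)
Σ over m = -0.218130-0.000000i; ×(4π/13) → -0.210854-0.000000i. Real part: -0.210854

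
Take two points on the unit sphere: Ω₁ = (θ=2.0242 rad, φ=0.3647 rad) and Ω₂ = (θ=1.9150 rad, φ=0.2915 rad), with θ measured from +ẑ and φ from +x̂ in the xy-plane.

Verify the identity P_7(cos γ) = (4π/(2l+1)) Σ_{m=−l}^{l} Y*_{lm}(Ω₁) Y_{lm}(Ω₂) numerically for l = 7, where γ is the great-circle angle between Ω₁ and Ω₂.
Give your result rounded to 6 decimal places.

0.782259

Addition theorem: P_7(cos γ) = (4π/15) Σ_m Y*_{lm}(Ω₁) Y_{lm}(Ω₂), m = −7…7:
  [-7]  conj(Y_{7,-7})(Ω₁) = -0.197306+0.131734i ; Y_{7,-7}(Ω₂) = -0.148245-0.292055i ; Δ = +0.067723+0.038095i
  [-6]  conj(Y_{7,-6})(Ω₁) = +0.250400-0.352678i ; Y_{7,-6}(Ω₂) = +0.077872+0.432348i ; Δ = +0.171979+0.080796i
  [-5]  conj(Y_{7,-5})(Ω₁) = -0.080482+0.311677i ; Y_{7,-5}(Ω₂) = +0.014728-0.129437i ; Δ = +0.039157+0.015008i
  [-4]  conj(Y_{7,-4})(Ω₁) = +0.011865+0.105500i ; Y_{7,-4}(Ω₂) = +0.116379-0.271623i ; Δ = +0.030037+0.009055i
  [-3]  conj(Y_{7,-3})(Ω₁) = -0.162229-0.314142i ; Y_{7,-3}(Ω₂) = -0.157519+0.188425i ; Δ = +0.084746+0.018915i
  [-2]  conj(Y_{7,-2})(Ω₁) = +0.034735+0.031048i ; Y_{7,-2}(Ω₂) = -0.169054+0.111485i ; Δ = -0.009334-0.001376i
  [-1]  conj(Y_{7,-1})(Ω₁) = +0.306292+0.116936i ; Y_{7,-1}(Ω₂) = +0.264200-0.079272i ; Δ = +0.090192+0.006614i
  [+0]  conj(Y_{7,0})(Ω₁) = -0.088444-0.000000i ; Y_{7,0}(Ω₂) = +0.172429+0.000000i ; Δ = -0.015250-0.000000i
  [+1]  conj(Y_{7,1})(Ω₁) = -0.306292+0.116936i ; Y_{7,1}(Ω₂) = -0.264200-0.079272i ; Δ = +0.090192-0.006614i
  [+2]  conj(Y_{7,2})(Ω₁) = +0.034735-0.031048i ; Y_{7,2}(Ω₂) = -0.169054-0.111485i ; Δ = -0.009334+0.001376i
  [+3]  conj(Y_{7,3})(Ω₁) = +0.162229-0.314142i ; Y_{7,3}(Ω₂) = +0.157519+0.188425i ; Δ = +0.084746-0.018915i
  [+4]  conj(Y_{7,4})(Ω₁) = +0.011865-0.105500i ; Y_{7,4}(Ω₂) = +0.116379+0.271623i ; Δ = +0.030037-0.009055i
  [+5]  conj(Y_{7,5})(Ω₁) = +0.080482+0.311677i ; Y_{7,5}(Ω₂) = -0.014728-0.129437i ; Δ = +0.039157-0.015008i
  [+6]  conj(Y_{7,6})(Ω₁) = +0.250400+0.352678i ; Y_{7,6}(Ω₂) = +0.077872-0.432348i ; Δ = +0.171979-0.080796i
  [+7]  conj(Y_{7,7})(Ω₁) = +0.197306+0.131734i ; Y_{7,7}(Ω₂) = +0.148245-0.292055i ; Δ = +0.067723-0.038095i
Σ over m = +0.933752+0.000000i; ×(4π/15) → +0.782259+0.000000i. Real part: 0.782259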